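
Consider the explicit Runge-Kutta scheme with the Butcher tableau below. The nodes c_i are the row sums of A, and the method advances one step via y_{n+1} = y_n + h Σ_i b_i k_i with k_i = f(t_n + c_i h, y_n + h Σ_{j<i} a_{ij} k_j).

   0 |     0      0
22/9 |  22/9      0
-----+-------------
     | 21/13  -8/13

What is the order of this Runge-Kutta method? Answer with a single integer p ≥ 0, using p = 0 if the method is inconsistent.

b = (21/13, -8/13)
c = (0, 22/9)
Σ b_i: 21/13·1 + (-8/13)·1 = 1 ✓
b·c: (-8/13)·22/9 = -176/117 ≠ 1/2 ⇒ order 1.

1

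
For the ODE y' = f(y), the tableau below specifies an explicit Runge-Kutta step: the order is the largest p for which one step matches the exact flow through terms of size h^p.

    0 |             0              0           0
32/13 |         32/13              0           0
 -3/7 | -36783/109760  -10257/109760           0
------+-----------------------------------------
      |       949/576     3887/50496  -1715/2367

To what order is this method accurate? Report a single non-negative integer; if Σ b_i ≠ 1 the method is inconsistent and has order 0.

3

b = (949/576, 3887/50496, -1715/2367)
c = (0, 32/13, -3/7)
Ac = (0, 0, -789/3430)
Σ b_i: 949/576·1 + 3887/50496·1 + (-1715/2367)·1 = 1 ✓
b·c: 3887/50496·32/13 + (-1715/2367)·(-3/7) = 1/2 ✓
b·c²: 3887/50496·1024/169 + (-1715/2367)·9/49 = 1/3 ✓
b·Ac: (-1715/2367)·(-789/3430) = 1/6 ✓; 3 stages ⇒ order 3.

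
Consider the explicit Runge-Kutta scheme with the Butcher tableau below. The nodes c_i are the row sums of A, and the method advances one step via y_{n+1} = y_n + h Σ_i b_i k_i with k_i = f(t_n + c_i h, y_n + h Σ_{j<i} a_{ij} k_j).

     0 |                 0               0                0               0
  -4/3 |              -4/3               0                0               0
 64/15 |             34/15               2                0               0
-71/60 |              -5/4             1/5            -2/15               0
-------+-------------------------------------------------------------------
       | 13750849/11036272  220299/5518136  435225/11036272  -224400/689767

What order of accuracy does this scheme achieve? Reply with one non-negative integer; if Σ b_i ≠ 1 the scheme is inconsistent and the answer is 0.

b = (13750849/11036272, 220299/5518136, 435225/11036272, -224400/689767)
c = (0, -4/3, 64/15, -71/60)
Ac = (0, 0, -8/3, -188/225)
Σ b_i: 13750849/11036272·1 + 220299/5518136·1 + 435225/11036272·1 + (-224400/689767)·1 = 1 ✓
b·c: 220299/5518136·(-4/3) + 435225/11036272·64/15 + (-224400/689767)·(-71/60) = 1/2 ✓
b·c²: 220299/5518136·16/9 + 435225/11036272·4096/225 + (-224400/689767)·5041/3600 = 1/3 ✓
b·Ac: 435225/11036272·(-8/3) + (-224400/689767)·(-188/225) = 1/6 ✓
b·c³: 220299/5518136·(-64/27) + 435225/11036272·262144/3375 + (-224400/689767)·(-357911/216000) = 87097097/24831612 ≠ 1/4 ⇒ order 3.
b·(c∘Ac): 435225/11036272·(-512/45) + (-224400/689767)·3337/3375 = -23911504/31039515 ≠ 1/8
b·Ac²: 435225/11036272·32/9 + (-224400/689767)·(-6992/3375) = 25272314/31039515 ≠ 1/12
b·A²c: (-224400/689767)·16/45 = -239360/2069301 ≠ 1/24

3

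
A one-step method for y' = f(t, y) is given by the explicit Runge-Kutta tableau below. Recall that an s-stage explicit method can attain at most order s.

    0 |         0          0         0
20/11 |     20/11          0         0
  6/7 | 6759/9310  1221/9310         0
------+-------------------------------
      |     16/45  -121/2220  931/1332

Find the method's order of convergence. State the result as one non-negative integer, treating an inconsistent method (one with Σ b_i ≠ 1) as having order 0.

3

b = (16/45, -121/2220, 931/1332)
c = (0, 20/11, 6/7)
Ac = (0, 0, 222/931)
Σ b_i: 16/45·1 + (-121/2220)·1 + 931/1332·1 = 1 ✓
b·c: (-121/2220)·20/11 + 931/1332·6/7 = 1/2 ✓
b·c²: (-121/2220)·400/121 + 931/1332·36/49 = 1/3 ✓
b·Ac: 931/1332·222/931 = 1/6 ✓; 3 stages ⇒ order 3.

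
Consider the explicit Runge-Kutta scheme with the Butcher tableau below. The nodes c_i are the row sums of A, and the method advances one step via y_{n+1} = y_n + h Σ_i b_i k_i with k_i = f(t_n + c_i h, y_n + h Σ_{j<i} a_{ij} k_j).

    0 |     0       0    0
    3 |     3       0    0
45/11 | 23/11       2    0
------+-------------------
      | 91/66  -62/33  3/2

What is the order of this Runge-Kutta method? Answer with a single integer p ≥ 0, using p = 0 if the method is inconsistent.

2

b = (91/66, -62/33, 3/2)
c = (0, 3, 45/11)
Ac = (0, 0, 6)
Σ b_i: 91/66·1 + (-62/33)·1 + 3/2·1 = 1 ✓
b·c: (-62/33)·3 + 3/2·45/11 = 1/2 ✓
b·c²: (-62/33)·9 + 3/2·2025/121 = 1983/242 ≠ 1/3 ⇒ order 2.
b·Ac: 3/2·6 = 9 ≠ 1/6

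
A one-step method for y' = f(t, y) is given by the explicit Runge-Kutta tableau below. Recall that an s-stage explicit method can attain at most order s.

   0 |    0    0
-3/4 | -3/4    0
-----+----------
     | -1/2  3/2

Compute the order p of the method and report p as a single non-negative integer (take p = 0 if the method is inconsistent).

1

b = (-1/2, 3/2)
c = (0, -3/4)
Σ b_i: (-1/2)·1 + 3/2·1 = 1 ✓
b·c: 3/2·(-3/4) = -9/8 ≠ 1/2 ⇒ order 1.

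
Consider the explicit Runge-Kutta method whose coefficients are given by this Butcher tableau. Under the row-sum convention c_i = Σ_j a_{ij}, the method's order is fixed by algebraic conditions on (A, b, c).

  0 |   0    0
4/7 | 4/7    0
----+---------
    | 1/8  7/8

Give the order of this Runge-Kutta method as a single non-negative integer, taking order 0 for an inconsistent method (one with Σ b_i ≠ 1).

b = (1/8, 7/8)
c = (0, 4/7)
Σ b_i: 1/8·1 + 7/8·1 = 1 ✓
b·c: 7/8·4/7 = 1/2 ✓; 2 stages ⇒ order 2.

2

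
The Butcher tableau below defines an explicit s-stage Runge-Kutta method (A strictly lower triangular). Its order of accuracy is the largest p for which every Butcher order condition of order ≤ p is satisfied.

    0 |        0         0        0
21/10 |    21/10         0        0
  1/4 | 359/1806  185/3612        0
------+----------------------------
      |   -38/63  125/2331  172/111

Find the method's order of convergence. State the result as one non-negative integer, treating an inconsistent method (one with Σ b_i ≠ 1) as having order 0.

3

b = (-38/63, 125/2331, 172/111)
c = (0, 21/10, 1/4)
Ac = (0, 0, 37/344)
Σ b_i: (-38/63)·1 + 125/2331·1 + 172/111·1 = 1 ✓
b·c: 125/2331·21/10 + 172/111·1/4 = 1/2 ✓
b·c²: 125/2331·441/100 + 172/111·1/16 = 1/3 ✓
b·Ac: 172/111·37/344 = 1/6 ✓; 3 stages ⇒ order 3.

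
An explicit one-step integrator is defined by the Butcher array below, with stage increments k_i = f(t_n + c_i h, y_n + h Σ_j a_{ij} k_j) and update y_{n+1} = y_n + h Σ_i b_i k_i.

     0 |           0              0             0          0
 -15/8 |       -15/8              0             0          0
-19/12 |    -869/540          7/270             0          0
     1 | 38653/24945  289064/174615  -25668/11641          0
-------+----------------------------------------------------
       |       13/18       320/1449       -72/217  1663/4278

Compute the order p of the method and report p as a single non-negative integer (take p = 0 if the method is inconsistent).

4

b = (13/18, 320/1449, -72/217, 1663/4278)
c = (0, -15/8, -19/12, 1)
Ac = (0, 0, -7/144, 644/1663)
Σ b_i: 13/18·1 + 320/1449·1 + (-72/217)·1 + 1663/4278·1 = 1 ✓
b·c: 320/1449·(-15/8) + (-72/217)·(-19/12) + 1663/4278·1 = 1/2 ✓
b·c²: 320/1449·225/64 + (-72/217)·361/144 + 1663/4278·1 = 1/3 ✓
b·Ac: (-72/217)·(-7/144) + 1663/4278·644/1663 = 1/6 ✓
b·c³: 320/1449·(-3375/512) + (-72/217)·(-6859/1728) + 1663/4278·1 = 1/4 ✓
b·(c∘Ac): (-72/217)·133/1728 + 1663/4278·644/1663 = 1/8 ✓
b·Ac²: (-72/217)·35/384 + 1663/4278·3887/13304 = 1/12 ✓
b·A²c: 1663/4278·713/6652 = 1/24 ✓; 4 stages ⇒ order 4.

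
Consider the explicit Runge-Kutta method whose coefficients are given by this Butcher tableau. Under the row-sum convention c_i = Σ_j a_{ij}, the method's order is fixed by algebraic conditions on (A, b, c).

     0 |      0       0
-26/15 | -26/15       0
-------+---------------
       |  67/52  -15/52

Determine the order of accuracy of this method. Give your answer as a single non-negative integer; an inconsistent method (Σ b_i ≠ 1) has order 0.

b = (67/52, -15/52)
c = (0, -26/15)
Σ b_i: 67/52·1 + (-15/52)·1 = 1 ✓
b·c: (-15/52)·(-26/15) = 1/2 ✓; 2 stages ⇒ order 2.

2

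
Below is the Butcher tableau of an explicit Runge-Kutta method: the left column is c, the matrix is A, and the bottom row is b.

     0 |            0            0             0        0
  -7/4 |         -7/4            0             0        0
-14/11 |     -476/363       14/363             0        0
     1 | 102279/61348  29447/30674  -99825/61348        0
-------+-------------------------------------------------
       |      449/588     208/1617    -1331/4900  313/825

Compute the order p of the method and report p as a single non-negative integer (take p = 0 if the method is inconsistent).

4

b = (449/588, 208/1617, -1331/4900, 313/825)
c = (0, -7/4, -14/11, 1)
Ac = (0, 0, -49/726, 979/2504)
Σ b_i: 449/588·1 + 208/1617·1 + (-1331/4900)·1 + 313/825·1 = 1 ✓
b·c: 208/1617·(-7/4) + (-1331/4900)·(-14/11) + 313/825·1 = 1/2 ✓
b·c²: 208/1617·49/16 + (-1331/4900)·196/121 + 313/825·1 = 1/3 ✓
b·Ac: (-1331/4900)·(-49/726) + 313/825·979/2504 = 1/6 ✓
b·c³: 208/1617·(-343/64) + (-1331/4900)·(-2744/1331) + 313/825·1 = 1/4 ✓
b·(c∘Ac): (-1331/4900)·343/3993 + 313/825·979/2504 = 1/8 ✓
b·Ac²: (-1331/4900)·343/2904 + 313/825·3047/10016 = 1/12 ✓
b·A²c: 313/825·275/2504 = 1/24 ✓; 4 stages ⇒ order 4.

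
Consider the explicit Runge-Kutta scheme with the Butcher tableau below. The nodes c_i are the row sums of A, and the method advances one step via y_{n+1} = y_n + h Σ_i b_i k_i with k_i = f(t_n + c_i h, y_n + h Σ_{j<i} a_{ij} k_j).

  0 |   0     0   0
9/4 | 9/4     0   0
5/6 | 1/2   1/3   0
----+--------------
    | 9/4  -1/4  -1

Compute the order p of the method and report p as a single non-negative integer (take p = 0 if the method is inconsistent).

1

b = (9/4, -1/4, -1)
c = (0, 9/4, 5/6)
Ac = (0, 0, 3/4)
Σ b_i: 9/4·1 + (-1/4)·1 + (-1)·1 = 1 ✓
b·c: (-1/4)·9/4 + (-1)·5/6 = -67/48 ≠ 1/2 ⇒ order 1.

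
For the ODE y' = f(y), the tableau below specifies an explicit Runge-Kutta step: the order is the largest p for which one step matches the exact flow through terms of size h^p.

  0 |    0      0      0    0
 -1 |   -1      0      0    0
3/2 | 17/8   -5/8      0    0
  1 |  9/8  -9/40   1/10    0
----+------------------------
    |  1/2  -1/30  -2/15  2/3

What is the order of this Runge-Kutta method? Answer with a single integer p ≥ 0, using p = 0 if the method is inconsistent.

4

b = (1/2, -1/30, -2/15, 2/3)
c = (0, -1, 3/2, 1)
Ac = (0, 0, 5/8, 3/8)
Σ b_i: 1/2·1 + (-1/30)·1 + (-2/15)·1 + 2/3·1 = 1 ✓
b·c: (-1/30)·(-1) + (-2/15)·3/2 + 2/3·1 = 1/2 ✓
b·c²: (-1/30)·1 + (-2/15)·9/4 + 2/3·1 = 1/3 ✓
b·Ac: (-2/15)·5/8 + 2/3·3/8 = 1/6 ✓
b·c³: (-1/30)·(-1) + (-2/15)·27/8 + 2/3·1 = 1/4 ✓
b·(c∘Ac): (-2/15)·15/16 + 2/3·3/8 = 1/8 ✓
b·Ac²: (-2/15)·(-5/8) = 1/12 ✓
b·A²c: 2/3·1/16 = 1/24 ✓; 4 stages ⇒ order 4.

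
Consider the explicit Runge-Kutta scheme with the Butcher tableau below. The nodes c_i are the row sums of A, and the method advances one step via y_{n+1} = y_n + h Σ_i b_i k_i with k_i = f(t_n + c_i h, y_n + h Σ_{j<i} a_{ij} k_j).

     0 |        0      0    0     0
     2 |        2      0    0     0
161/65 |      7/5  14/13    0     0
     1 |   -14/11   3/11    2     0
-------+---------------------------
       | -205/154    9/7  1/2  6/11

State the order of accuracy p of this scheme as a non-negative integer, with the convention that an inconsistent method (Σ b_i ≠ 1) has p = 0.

1

b = (-205/154, 9/7, 1/2, 6/11)
c = (0, 2, 161/65, 1)
Ac = (0, 0, 28/13, 3932/715)
Σ b_i: (-205/154)·1 + 9/7·1 + 1/2·1 + 6/11·1 = 1 ✓
b·c: 9/7·2 + 1/2·161/65 + 6/11·1 = 43597/10010 ≠ 1/2 ⇒ order 1.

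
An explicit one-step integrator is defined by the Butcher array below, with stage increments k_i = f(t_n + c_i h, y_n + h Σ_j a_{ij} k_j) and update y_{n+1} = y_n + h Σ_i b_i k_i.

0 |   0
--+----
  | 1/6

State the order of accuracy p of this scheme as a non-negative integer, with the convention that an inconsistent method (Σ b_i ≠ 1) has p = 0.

0

b = (1/6)
c = (0)
Σ b_i: 1/6·1 = 1/6 ≠ 1 ⇒ order 0.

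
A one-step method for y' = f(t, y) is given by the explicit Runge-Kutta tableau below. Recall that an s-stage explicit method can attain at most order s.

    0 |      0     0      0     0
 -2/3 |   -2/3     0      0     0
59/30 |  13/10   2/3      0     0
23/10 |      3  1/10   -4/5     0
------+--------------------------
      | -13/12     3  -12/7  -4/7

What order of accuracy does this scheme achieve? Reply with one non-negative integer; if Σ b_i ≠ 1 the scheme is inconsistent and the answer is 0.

0

b = (-13/12, 3, -12/7, -4/7)
c = (0, -2/3, 59/30, 23/10)
Ac = (0, 0, -4/9, -41/25)
Σ b_i: (-13/12)·1 + 3·1 + (-12/7)·1 + (-4/7)·1 = -31/84 ≠ 1 ⇒ order 0.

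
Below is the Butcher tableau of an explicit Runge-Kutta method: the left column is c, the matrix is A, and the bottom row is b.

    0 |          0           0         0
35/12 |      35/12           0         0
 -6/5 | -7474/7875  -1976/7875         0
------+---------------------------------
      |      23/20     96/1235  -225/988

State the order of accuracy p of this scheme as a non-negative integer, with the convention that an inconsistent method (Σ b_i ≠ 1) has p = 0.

3

b = (23/20, 96/1235, -225/988)
c = (0, 35/12, -6/5)
Ac = (0, 0, -494/675)
Σ b_i: 23/20·1 + 96/1235·1 + (-225/988)·1 = 1 ✓
b·c: 96/1235·35/12 + (-225/988)·(-6/5) = 1/2 ✓
b·c²: 96/1235·1225/144 + (-225/988)·36/25 = 1/3 ✓
b·Ac: (-225/988)·(-494/675) = 1/6 ✓; 3 stages ⇒ order 3.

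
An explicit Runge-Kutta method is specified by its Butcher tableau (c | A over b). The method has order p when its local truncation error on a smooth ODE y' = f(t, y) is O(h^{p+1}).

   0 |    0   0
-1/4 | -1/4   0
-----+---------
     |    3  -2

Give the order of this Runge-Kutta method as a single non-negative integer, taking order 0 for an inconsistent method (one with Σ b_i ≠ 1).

2

b = (3, -2)
c = (0, -1/4)
Σ b_i: 3·1 + (-2)·1 = 1 ✓
b·c: (-2)·(-1/4) = 1/2 ✓; 2 stages ⇒ order 2.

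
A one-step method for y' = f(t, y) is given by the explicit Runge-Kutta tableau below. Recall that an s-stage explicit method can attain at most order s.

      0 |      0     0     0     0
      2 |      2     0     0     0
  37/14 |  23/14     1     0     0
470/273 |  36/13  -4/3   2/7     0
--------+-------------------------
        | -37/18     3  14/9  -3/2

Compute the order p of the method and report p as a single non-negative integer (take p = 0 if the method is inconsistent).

b = (-37/18, 3, 14/9, -3/2)
c = (0, 2, 37/14, 470/273)
Ac = (0, 0, 2, -281/147)
Σ b_i: (-37/18)·1 + 3·1 + 14/9·1 + (-3/2)·1 = 1 ✓
b·c: 3·2 + 14/9·37/14 + (-3/2)·470/273 = 6166/819 ≠ 1/2 ⇒ order 1.

1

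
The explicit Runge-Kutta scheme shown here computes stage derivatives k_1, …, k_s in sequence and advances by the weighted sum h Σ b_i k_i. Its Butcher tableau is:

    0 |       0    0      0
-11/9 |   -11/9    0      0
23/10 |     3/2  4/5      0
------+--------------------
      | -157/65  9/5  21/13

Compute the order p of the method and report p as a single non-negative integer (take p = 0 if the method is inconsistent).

b = (-157/65, 9/5, 21/13)
c = (0, -11/9, 23/10)
Ac = (0, 0, -44/45)
Σ b_i: (-157/65)·1 + 9/5·1 + 21/13·1 = 1 ✓
b·c: 9/5·(-11/9) + 21/13·23/10 = 197/130 ≠ 1/2 ⇒ order 1.

1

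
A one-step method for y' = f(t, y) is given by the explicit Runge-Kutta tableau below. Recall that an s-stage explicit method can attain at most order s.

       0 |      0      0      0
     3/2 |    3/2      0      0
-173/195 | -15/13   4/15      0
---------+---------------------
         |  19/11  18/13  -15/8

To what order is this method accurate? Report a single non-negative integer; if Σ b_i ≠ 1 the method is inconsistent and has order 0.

0

b = (19/11, 18/13, -15/8)
c = (0, 3/2, -173/195)
Ac = (0, 0, 2/5)
Σ b_i: 19/11·1 + 18/13·1 + (-15/8)·1 = 1415/1144 ≠ 1 ⇒ order 0.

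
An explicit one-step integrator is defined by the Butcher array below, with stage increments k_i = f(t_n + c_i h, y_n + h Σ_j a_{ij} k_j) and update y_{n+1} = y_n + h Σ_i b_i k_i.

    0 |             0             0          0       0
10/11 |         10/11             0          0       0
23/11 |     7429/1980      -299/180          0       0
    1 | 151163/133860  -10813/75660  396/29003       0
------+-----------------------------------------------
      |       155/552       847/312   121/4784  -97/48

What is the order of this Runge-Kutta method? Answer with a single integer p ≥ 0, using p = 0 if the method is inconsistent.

b = (155/552, 847/312, 121/4784, -97/48)
c = (0, 10/11, 23/11, 1)
Ac = (0, 0, -299/198, -59/582)
Σ b_i: 155/552·1 + 847/312·1 + 121/4784·1 + (-97/48)·1 = 1 ✓
b·c: 847/312·10/11 + 121/4784·23/11 + (-97/48)·1 = 1/2 ✓
b·c²: 847/312·100/121 + 121/4784·529/121 + (-97/48)·1 = 1/3 ✓
b·Ac: 121/4784·(-299/198) + (-97/48)·(-59/582) = 1/6 ✓
b·c³: 847/312·1000/1331 + 121/4784·12167/1331 + (-97/48)·1 = 1/4 ✓
b·(c∘Ac): 121/4784·(-6877/2178) + (-97/48)·(-59/582) = 1/8 ✓
b·Ac²: 121/4784·(-1495/1089) + (-97/48)·(-17/291) = 1/12 ✓
b·A²c: (-97/48)·(-2/97) = 1/24 ✓; 4 stages ⇒ order 4.

4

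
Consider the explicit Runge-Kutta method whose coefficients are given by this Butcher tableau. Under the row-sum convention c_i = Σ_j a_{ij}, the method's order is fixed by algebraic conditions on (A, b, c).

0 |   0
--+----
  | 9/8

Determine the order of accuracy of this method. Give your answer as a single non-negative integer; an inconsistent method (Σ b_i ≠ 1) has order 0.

0

b = (9/8)
c = (0)
Σ b_i: 9/8·1 = 9/8 ≠ 1 ⇒ order 0.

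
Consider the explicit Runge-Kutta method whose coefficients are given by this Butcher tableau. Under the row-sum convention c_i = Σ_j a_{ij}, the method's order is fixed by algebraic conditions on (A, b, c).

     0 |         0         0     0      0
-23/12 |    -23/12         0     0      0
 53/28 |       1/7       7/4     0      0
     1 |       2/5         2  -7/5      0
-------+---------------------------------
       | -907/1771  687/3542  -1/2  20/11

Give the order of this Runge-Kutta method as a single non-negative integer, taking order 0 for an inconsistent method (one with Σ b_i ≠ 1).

2

b = (-907/1771, 687/3542, -1/2, 20/11)
c = (0, -23/12, 53/28, 1)
Ac = (0, 0, -161/48, -389/60)
Σ b_i: (-907/1771)·1 + 687/3542·1 + (-1/2)·1 + 20/11·1 = 1 ✓
b·c: 687/3542·(-23/12) + (-1/2)·53/28 + 20/11·1 = 1/2 ✓
b·c²: 687/3542·529/144 + (-1/2)·2809/784 + 20/11·1 = 9563/12936 ≠ 1/3 ⇒ order 2.
b·Ac: (-1/2)·(-161/48) + 20/11·(-389/60) = -3559/352 ≠ 1/6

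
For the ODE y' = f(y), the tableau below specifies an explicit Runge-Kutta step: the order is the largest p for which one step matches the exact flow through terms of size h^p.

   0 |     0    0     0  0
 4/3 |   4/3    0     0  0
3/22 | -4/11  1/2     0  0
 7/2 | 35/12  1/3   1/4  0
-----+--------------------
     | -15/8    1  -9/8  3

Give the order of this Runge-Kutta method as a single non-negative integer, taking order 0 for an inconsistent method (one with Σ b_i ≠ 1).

1

b = (-15/8, 1, -9/8, 3)
c = (0, 4/3, 3/22, 7/2)
Ac = (0, 0, 2/3, 379/792)
Σ b_i: (-15/8)·1 + 1·1 + (-9/8)·1 + 3·1 = 1 ✓
b·c: 1·4/3 + (-9/8)·3/22 + 3·7/2 = 6167/528 ≠ 1/2 ⇒ order 1.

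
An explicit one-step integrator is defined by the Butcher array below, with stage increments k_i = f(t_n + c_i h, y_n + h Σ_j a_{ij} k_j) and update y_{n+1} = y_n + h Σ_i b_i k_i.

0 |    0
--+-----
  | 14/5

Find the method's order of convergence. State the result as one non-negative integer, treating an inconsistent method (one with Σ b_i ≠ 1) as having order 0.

b = (14/5)
c = (0)
Σ b_i: 14/5·1 = 14/5 ≠ 1 ⇒ order 0.

0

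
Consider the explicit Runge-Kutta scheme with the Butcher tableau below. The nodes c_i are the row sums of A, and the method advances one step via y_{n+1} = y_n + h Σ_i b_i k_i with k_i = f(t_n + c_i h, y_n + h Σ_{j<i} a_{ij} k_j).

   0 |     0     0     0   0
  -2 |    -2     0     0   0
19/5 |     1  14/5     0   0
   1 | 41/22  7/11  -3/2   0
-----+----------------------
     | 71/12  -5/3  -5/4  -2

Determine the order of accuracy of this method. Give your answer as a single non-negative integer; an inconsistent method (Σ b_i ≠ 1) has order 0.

b = (71/12, -5/3, -5/4, -2)
c = (0, -2, 19/5, 1)
Ac = (0, 0, -28/5, -767/110)
Σ b_i: 71/12·1 + (-5/3)·1 + (-5/4)·1 + (-2)·1 = 1 ✓
b·c: (-5/3)·(-2) + (-5/4)·19/5 + (-2)·1 = -41/12 ≠ 1/2 ⇒ order 1.

1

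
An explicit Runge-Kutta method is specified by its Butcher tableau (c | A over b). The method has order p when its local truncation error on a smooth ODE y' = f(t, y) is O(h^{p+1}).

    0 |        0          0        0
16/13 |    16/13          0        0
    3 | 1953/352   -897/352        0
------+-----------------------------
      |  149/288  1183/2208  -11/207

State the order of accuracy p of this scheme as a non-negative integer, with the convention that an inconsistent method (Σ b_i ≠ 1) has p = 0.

3

b = (149/288, 1183/2208, -11/207)
c = (0, 16/13, 3)
Ac = (0, 0, -69/22)
Σ b_i: 149/288·1 + 1183/2208·1 + (-11/207)·1 = 1 ✓
b·c: 1183/2208·16/13 + (-11/207)·3 = 1/2 ✓
b·c²: 1183/2208·256/169 + (-11/207)·9 = 1/3 ✓
b·Ac: (-11/207)·(-69/22) = 1/6 ✓; 3 stages ⇒ order 3.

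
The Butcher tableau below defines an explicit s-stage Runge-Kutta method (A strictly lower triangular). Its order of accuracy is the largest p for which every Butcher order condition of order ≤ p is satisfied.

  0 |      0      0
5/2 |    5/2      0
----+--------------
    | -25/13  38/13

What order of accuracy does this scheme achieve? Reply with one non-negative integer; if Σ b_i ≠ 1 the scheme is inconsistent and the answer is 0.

b = (-25/13, 38/13)
c = (0, 5/2)
Σ b_i: (-25/13)·1 + 38/13·1 = 1 ✓
b·c: 38/13·5/2 = 95/13 ≠ 1/2 ⇒ order 1.

1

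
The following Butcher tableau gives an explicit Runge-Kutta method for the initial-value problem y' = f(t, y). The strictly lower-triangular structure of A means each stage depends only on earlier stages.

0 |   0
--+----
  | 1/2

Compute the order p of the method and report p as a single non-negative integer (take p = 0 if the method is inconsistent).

0

b = (1/2)
c = (0)
Σ b_i: 1/2·1 = 1/2 ≠ 1 ⇒ order 0.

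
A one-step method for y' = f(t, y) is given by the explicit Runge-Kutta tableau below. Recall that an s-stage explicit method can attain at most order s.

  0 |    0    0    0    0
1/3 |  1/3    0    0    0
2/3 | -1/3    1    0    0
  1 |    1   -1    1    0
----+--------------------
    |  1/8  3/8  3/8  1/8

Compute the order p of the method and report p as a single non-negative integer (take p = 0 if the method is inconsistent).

b = (1/8, 3/8, 3/8, 1/8)
c = (0, 1/3, 2/3, 1)
Ac = (0, 0, 1/3, 1/3)
Σ b_i: 1/8·1 + 3/8·1 + 3/8·1 + 1/8·1 = 1 ✓
b·c: 3/8·1/3 + 3/8·2/3 + 1/8·1 = 1/2 ✓
b·c²: 3/8·1/9 + 3/8·4/9 + 1/8·1 = 1/3 ✓
b·Ac: 3/8·1/3 + 1/8·1/3 = 1/6 ✓
b·c³: 3/8·1/27 + 3/8·8/27 + 1/8·1 = 1/4 ✓
b·(c∘Ac): 3/8·2/9 + 1/8·1/3 = 1/8 ✓
b·Ac²: 3/8·1/9 + 1/8·1/3 = 1/12 ✓
b·A²c: 1/8·1/3 = 1/24 ✓; 4 stages ⇒ order 4.

4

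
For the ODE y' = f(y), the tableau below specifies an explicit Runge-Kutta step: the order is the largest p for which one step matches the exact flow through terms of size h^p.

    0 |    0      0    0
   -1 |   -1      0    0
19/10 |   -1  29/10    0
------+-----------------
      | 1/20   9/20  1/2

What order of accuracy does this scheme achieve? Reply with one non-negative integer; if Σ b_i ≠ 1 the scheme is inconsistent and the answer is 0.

2

b = (1/20, 9/20, 1/2)
c = (0, -1, 19/10)
Ac = (0, 0, -29/10)
Σ b_i: 1/20·1 + 9/20·1 + 1/2·1 = 1 ✓
b·c: 9/20·(-1) + 1/2·19/10 = 1/2 ✓
b·c²: 9/20·1 + 1/2·361/100 = 451/200 ≠ 1/3 ⇒ order 2.
b·Ac: 1/2·(-29/10) = -29/20 ≠ 1/6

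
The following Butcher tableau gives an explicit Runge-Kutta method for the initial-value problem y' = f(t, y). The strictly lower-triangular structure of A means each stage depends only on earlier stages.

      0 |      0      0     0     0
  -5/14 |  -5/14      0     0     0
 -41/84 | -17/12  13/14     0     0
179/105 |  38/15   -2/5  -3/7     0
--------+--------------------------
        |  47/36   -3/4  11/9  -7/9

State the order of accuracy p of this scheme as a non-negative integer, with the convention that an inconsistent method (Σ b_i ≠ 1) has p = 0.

b = (47/36, -3/4, 11/9, -7/9)
c = (0, -5/14, -41/84, 179/105)
Ac = (0, 0, -65/196, 69/196)
Σ b_i: 47/36·1 + (-3/4)·1 + 11/9·1 + (-7/9)·1 = 1 ✓
b·c: (-3/4)·(-5/14) + 11/9·(-41/84) + (-7/9)·179/105 = -1787/1080 ≠ 1/2 ⇒ order 1.

1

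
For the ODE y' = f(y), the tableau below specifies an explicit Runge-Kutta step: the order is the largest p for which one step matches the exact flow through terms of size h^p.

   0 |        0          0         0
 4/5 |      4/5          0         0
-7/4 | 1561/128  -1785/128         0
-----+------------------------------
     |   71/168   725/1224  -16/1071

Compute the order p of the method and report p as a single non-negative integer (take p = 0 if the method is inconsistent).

b = (71/168, 725/1224, -16/1071)
c = (0, 4/5, -7/4)
Ac = (0, 0, -357/32)
Σ b_i: 71/168·1 + 725/1224·1 + (-16/1071)·1 = 1 ✓
b·c: 725/1224·4/5 + (-16/1071)·(-7/4) = 1/2 ✓
b·c²: 725/1224·16/25 + (-16/1071)·49/16 = 1/3 ✓
b·Ac: (-16/1071)·(-357/32) = 1/6 ✓; 3 stages ⇒ order 3.

3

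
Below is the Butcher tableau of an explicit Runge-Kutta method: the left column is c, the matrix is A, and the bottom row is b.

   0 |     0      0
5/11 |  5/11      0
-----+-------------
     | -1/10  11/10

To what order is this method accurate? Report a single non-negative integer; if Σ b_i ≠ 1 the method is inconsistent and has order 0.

2

b = (-1/10, 11/10)
c = (0, 5/11)
Σ b_i: (-1/10)·1 + 11/10·1 = 1 ✓
b·c: 11/10·5/11 = 1/2 ✓; 2 stages ⇒ order 2.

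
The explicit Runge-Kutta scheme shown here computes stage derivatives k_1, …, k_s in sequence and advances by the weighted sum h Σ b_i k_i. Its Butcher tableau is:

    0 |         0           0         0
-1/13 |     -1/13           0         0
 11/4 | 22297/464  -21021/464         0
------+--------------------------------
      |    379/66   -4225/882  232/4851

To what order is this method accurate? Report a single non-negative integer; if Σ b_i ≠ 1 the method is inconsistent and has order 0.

3

b = (379/66, -4225/882, 232/4851)
c = (0, -1/13, 11/4)
Ac = (0, 0, 1617/464)
Σ b_i: 379/66·1 + (-4225/882)·1 + 232/4851·1 = 1 ✓
b·c: (-4225/882)·(-1/13) + 232/4851·11/4 = 1/2 ✓
b·c²: (-4225/882)·1/169 + 232/4851·121/16 = 1/3 ✓
b·Ac: 232/4851·1617/464 = 1/6 ✓; 3 stages ⇒ order 3.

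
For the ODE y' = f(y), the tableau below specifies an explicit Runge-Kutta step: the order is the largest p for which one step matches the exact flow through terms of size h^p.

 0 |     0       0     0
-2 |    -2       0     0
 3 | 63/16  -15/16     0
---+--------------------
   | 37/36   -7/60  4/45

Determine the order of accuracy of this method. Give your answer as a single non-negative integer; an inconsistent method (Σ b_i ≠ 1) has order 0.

3

b = (37/36, -7/60, 4/45)
c = (0, -2, 3)
Ac = (0, 0, 15/8)
Σ b_i: 37/36·1 + (-7/60)·1 + 4/45·1 = 1 ✓
b·c: (-7/60)·(-2) + 4/45·3 = 1/2 ✓
b·c²: (-7/60)·4 + 4/45·9 = 1/3 ✓
b·Ac: 4/45·15/8 = 1/6 ✓; 3 stages ⇒ order 3.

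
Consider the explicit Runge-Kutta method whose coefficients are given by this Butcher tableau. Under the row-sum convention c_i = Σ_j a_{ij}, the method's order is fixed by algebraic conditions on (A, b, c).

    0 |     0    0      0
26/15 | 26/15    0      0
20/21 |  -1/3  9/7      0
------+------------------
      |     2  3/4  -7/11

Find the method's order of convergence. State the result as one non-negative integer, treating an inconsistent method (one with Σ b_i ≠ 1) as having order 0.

0

b = (2, 3/4, -7/11)
c = (0, 26/15, 20/21)
Ac = (0, 0, 78/35)
Σ b_i: 2·1 + 3/4·1 + (-7/11)·1 = 93/44 ≠ 1 ⇒ order 0.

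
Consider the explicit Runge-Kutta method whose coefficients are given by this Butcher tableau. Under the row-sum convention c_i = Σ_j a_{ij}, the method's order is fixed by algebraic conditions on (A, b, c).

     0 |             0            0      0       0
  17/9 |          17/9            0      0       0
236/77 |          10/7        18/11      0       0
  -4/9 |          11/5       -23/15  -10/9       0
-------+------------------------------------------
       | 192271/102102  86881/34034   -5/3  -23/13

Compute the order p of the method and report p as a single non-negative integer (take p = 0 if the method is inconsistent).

b = (192271/102102, 86881/34034, -5/3, -23/13)
c = (0, 17/9, 236/77, -4/9)
Ac = (0, 0, 34/11, -65507/10395)
Σ b_i: 192271/102102·1 + 86881/34034·1 + (-5/3)·1 + (-23/13)·1 = 1 ✓
b·c: 86881/34034·17/9 + (-5/3)·236/77 + (-23/13)·(-4/9) = 1/2 ✓
b·c²: 86881/34034·289/81 + (-5/3)·55696/5929 + (-23/13)·16/81 = -28709825/4162158 ≠ 1/3 ⇒ order 2.
b·Ac: (-5/3)·34/11 + (-23/13)·(-65507/10395) = 62347/10395 ≠ 1/6

2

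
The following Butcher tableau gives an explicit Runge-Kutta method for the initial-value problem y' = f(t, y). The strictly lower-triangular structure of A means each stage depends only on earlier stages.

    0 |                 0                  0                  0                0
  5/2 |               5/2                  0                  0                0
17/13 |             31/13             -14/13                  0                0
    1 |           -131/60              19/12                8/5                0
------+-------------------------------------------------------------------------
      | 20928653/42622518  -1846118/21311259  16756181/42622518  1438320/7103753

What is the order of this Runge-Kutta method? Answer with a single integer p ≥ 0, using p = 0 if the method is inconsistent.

b = (20928653/42622518, -1846118/21311259, 16756181/42622518, 1438320/7103753)
c = (0, 5/2, 17/13, 1)
Ac = (0, 0, -35/13, 9439/1560)
Σ b_i: 20928653/42622518·1 + (-1846118/21311259)·1 + 16756181/42622518·1 + 1438320/7103753·1 = 1 ✓
b·c: (-1846118/21311259)·5/2 + 16756181/42622518·17/13 + 1438320/7103753·1 = 1/2 ✓
b·c²: (-1846118/21311259)·25/4 + 16756181/42622518·289/169 + 1438320/7103753·1 = 1/3 ✓
b·Ac: 16756181/42622518·(-35/13) + 1438320/7103753·9439/1560 = 1/6 ✓
b·c³: (-1846118/21311259)·125/8 + 16756181/42622518·4913/2197 + 1438320/7103753·1 = -100451627/369395156 ≠ 1/4 ⇒ order 3.
b·(c∘Ac): 16756181/42622518·(-595/169) + 1438320/7103753·9439/1560 = -6777107/42622518 ≠ 1/8
b·Ac²: 16756181/42622518·(-175/26) + 1438320/7103753·512351/40560 = -98005943/1108185468 ≠ 1/12
b·A²c: 1438320/7103753·(-56/13) = -6195840/7103753 ≠ 1/24

3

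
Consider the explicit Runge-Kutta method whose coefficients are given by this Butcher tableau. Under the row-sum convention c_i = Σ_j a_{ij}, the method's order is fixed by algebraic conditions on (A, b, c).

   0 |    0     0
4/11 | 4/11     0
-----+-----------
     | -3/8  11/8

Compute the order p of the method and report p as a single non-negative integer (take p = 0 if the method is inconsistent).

2

b = (-3/8, 11/8)
c = (0, 4/11)
Σ b_i: (-3/8)·1 + 11/8·1 = 1 ✓
b·c: 11/8·4/11 = 1/2 ✓; 2 stages ⇒ order 2.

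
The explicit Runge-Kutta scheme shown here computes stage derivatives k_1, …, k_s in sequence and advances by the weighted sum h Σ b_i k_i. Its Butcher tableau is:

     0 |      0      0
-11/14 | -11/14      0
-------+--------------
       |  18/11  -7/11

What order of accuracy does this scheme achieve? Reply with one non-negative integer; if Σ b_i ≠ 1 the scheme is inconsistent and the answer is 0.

b = (18/11, -7/11)
c = (0, -11/14)
Σ b_i: 18/11·1 + (-7/11)·1 = 1 ✓
b·c: (-7/11)·(-11/14) = 1/2 ✓; 2 stages ⇒ order 2.

2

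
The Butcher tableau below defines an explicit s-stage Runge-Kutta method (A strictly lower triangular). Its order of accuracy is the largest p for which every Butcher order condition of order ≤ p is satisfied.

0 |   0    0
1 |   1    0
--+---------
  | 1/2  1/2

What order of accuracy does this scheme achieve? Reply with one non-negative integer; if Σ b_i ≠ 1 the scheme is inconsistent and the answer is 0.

b = (1/2, 1/2)
c = (0, 1)
Σ b_i: 1/2·1 + 1/2·1 = 1 ✓
b·c: 1/2·1 = 1/2 ✓; 2 stages ⇒ order 2.

2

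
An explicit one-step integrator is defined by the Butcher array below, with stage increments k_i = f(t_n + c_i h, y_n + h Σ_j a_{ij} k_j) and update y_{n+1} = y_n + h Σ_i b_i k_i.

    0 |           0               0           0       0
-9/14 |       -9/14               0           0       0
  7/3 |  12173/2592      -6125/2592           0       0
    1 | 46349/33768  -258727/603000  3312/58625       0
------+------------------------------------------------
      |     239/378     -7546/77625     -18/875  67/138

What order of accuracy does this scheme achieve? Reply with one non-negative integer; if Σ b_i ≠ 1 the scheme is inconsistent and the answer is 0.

4

b = (239/378, -7546/77625, -18/875, 67/138)
c = (0, -9/14, 7/3, 1)
Ac = (0, 0, 875/576, 437/1072)
Σ b_i: 239/378·1 + (-7546/77625)·1 + (-18/875)·1 + 67/138·1 = 1 ✓
b·c: (-7546/77625)·(-9/14) + (-18/875)·7/3 + 67/138·1 = 1/2 ✓
b·c²: (-7546/77625)·81/196 + (-18/875)·49/9 + 67/138·1 = 1/3 ✓
b·Ac: (-18/875)·875/576 + 67/138·437/1072 = 1/6 ✓
b·c³: (-7546/77625)·(-729/2744) + (-18/875)·343/27 + 67/138·1 = 1/4 ✓
b·(c∘Ac): (-18/875)·6125/1728 + 67/138·437/1072 = 1/8 ✓
b·Ac²: (-18/875)·(-125/128) + 67/138·1955/15008 = 1/12 ✓
b·A²c: 67/138·23/268 = 1/24 ✓; 4 stages ⇒ order 4.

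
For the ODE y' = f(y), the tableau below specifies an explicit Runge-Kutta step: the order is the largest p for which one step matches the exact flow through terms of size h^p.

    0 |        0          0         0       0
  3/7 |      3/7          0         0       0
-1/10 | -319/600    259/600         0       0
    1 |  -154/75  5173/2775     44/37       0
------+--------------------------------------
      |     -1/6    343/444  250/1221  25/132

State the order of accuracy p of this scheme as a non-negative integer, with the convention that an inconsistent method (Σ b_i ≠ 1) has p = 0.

4

b = (-1/6, 343/444, 250/1221, 25/132)
c = (0, 3/7, -1/10, 1)
Ac = (0, 0, 37/200, 17/25)
Σ b_i: (-1/6)·1 + 343/444·1 + 250/1221·1 + 25/132·1 = 1 ✓
b·c: 343/444·3/7 + 250/1221·(-1/10) + 25/132·1 = 1/2 ✓
b·c²: 343/444·9/49 + 250/1221·1/100 + 25/132·1 = 1/3 ✓
b·Ac: 250/1221·37/200 + 25/132·17/25 = 1/6 ✓
b·c³: 343/444·27/343 + 250/1221·(-1/1000) + 25/132·1 = 1/4 ✓
b·(c∘Ac): 250/1221·(-37/2000) + 25/132·17/25 = 1/8 ✓
b·Ac²: 250/1221·111/1400 + 25/132·62/175 = 1/12 ✓
b·A²c: 25/132·11/50 = 1/24 ✓; 4 stages ⇒ order 4.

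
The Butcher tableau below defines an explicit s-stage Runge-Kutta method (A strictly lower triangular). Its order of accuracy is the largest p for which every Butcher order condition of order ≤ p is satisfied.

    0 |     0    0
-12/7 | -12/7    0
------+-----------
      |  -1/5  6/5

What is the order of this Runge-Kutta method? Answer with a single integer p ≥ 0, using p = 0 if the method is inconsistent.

1

b = (-1/5, 6/5)
c = (0, -12/7)
Σ b_i: (-1/5)·1 + 6/5·1 = 1 ✓
b·c: 6/5·(-12/7) = -72/35 ≠ 1/2 ⇒ order 1.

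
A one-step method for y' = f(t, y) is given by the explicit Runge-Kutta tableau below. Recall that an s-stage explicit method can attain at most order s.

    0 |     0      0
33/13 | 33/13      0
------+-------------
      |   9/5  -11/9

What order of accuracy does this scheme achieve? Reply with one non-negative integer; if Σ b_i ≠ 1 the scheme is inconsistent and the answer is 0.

b = (9/5, -11/9)
c = (0, 33/13)
Σ b_i: 9/5·1 + (-11/9)·1 = 26/45 ≠ 1 ⇒ order 0.

0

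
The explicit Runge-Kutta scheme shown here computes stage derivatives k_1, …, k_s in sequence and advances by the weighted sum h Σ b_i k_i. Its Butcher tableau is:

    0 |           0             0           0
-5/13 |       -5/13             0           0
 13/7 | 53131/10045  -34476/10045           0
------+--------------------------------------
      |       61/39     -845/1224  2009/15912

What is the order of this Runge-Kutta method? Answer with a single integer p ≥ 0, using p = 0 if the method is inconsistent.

b = (61/39, -845/1224, 2009/15912)
c = (0, -5/13, 13/7)
Ac = (0, 0, 2652/2009)
Σ b_i: 61/39·1 + (-845/1224)·1 + 2009/15912·1 = 1 ✓
b·c: (-845/1224)·(-5/13) + 2009/15912·13/7 = 1/2 ✓
b·c²: (-845/1224)·25/169 + 2009/15912·169/49 = 1/3 ✓
b·Ac: 2009/15912·2652/2009 = 1/6 ✓; 3 stages ⇒ order 3.

3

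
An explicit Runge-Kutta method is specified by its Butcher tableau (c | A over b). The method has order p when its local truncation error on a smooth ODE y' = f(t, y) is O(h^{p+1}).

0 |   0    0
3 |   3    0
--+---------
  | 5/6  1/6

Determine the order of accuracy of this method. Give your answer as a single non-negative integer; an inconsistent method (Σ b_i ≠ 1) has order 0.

2

b = (5/6, 1/6)
c = (0, 3)
Σ b_i: 5/6·1 + 1/6·1 = 1 ✓
b·c: 1/6·3 = 1/2 ✓; 2 stages ⇒ order 2.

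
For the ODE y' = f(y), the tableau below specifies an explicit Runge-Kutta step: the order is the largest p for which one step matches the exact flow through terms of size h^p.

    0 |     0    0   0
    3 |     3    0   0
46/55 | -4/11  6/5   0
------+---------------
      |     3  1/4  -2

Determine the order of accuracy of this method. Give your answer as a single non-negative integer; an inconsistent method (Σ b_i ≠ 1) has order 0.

b = (3, 1/4, -2)
c = (0, 3, 46/55)
Ac = (0, 0, 18/5)
Σ b_i: 3·1 + 1/4·1 + (-2)·1 = 5/4 ≠ 1 ⇒ order 0.

0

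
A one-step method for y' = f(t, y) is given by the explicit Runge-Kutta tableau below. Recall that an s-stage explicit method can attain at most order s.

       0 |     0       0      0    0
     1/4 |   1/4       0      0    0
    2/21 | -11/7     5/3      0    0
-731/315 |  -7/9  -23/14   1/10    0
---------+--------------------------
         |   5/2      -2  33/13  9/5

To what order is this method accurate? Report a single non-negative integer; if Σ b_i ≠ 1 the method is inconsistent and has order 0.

b = (5/2, -2, 33/13, 9/5)
c = (0, 1/4, 2/21, -731/315)
Ac = (0, 0, 5/12, -337/840)
Σ b_i: 5/2·1 + (-2)·1 + 33/13·1 + 9/5·1 = 629/130 ≠ 1 ⇒ order 0.

0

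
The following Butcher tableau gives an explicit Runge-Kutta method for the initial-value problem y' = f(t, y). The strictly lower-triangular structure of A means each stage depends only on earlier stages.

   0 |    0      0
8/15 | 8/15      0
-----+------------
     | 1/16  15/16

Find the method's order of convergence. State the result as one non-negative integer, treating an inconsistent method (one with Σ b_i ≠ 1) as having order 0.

2

b = (1/16, 15/16)
c = (0, 8/15)
Σ b_i: 1/16·1 + 15/16·1 = 1 ✓
b·c: 15/16·8/15 = 1/2 ✓; 2 stages ⇒ order 2.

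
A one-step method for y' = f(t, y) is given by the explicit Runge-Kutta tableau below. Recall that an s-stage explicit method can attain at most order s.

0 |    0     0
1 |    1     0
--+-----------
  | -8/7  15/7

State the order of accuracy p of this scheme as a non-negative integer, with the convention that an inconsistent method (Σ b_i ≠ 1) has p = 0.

1

b = (-8/7, 15/7)
c = (0, 1)
Σ b_i: (-8/7)·1 + 15/7·1 = 1 ✓
b·c: 15/7·1 = 15/7 ≠ 1/2 ⇒ order 1.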